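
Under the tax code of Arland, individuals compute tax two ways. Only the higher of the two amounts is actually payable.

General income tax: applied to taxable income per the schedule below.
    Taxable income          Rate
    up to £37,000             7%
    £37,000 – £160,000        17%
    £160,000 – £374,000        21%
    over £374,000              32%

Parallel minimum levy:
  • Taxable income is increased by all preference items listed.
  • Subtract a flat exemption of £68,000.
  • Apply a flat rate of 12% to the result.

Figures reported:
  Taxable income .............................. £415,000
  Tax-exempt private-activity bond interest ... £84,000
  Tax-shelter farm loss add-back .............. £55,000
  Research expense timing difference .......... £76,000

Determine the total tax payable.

Parallel minimum levy:
  Adjusted income: £415,000 + £84,000 + £55,000 + £76,000 = £630,000
  Less exemption £68,000 → base £562,000
  £562,000 × 12% = £67,440

General income tax:
  £37,000 × 7% = £2,590
  £123,000 × 17% = £20,910
  £214,000 × 21% = £44,940
  £41,000 × 32% = £13,120
  → £81,560

£81,560 > £67,440, so the general income tax governs.

£81,560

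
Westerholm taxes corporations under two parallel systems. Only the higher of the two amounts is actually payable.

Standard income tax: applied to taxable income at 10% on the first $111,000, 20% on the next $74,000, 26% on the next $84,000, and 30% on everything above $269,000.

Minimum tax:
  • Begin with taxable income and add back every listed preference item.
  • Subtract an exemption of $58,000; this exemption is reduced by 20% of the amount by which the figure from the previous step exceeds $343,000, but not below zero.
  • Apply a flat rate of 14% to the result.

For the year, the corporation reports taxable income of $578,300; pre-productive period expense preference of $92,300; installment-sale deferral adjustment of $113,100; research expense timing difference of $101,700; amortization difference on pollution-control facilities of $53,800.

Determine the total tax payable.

Minimum tax:
  Adjusted income: $578,300 + $92,300 + $113,100 + $101,700 + $53,800 = $939,200
  Exemption: 20% × ($939,200 − $343,000) = $119,240 ≥ $58,000, so the exemption is fully phased out
  Base: $939,200 − $0 = $939,200
  $939,200 × 14% = $131,488

Standard income tax:
  $111,000 × 10% = $11,100
  $74,000 × 20% = $14,800
  $84,000 × 26% = $21,840
  $309,300 × 30% = $92,790
  → $140,530

$140,530 > $131,488, so the standard income tax governs.

$140,530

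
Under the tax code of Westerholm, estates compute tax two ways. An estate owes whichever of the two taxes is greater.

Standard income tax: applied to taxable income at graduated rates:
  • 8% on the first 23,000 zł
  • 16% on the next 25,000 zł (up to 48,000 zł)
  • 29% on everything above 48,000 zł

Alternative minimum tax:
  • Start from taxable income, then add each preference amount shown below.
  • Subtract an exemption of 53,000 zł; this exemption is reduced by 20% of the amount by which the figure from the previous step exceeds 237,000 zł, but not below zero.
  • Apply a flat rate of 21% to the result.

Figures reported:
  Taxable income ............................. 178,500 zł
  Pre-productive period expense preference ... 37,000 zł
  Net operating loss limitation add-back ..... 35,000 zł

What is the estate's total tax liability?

Alternative minimum tax:
  Adjusted income: 178,500 zł + 37,000 zł + 35,000 zł = 250,500 zł
  Exemption: 53,000 zł − 20% × (250,500 zł − 237,000 zł) = 53,000 zł − 2,700 zł = 50,300 zł
  Base: 250,500 zł − 50,300 zł = 200,200 zł
  200,200 zł × 21% = 42,042 zł

Standard income tax:
  23,000 zł × 8% = 1,840 zł
  25,000 zł × 16% = 4,000 zł
  130,500 zł × 29% = 37,845 zł
  → 43,685 zł

43,685 zł > 42,042 zł, so the standard income tax governs.

43,685 zł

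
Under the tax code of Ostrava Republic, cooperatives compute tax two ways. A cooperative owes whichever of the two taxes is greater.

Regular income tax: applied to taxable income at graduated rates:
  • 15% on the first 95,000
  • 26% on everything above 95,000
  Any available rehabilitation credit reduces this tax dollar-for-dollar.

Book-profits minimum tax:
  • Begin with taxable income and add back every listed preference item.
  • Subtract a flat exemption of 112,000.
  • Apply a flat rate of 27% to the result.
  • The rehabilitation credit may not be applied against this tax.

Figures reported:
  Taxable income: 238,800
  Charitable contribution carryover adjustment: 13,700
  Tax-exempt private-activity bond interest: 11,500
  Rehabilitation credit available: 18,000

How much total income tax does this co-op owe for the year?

41,040

Regular income tax:
  95,000 × 15% = 14,250
  143,800 × 26% = 37,388
  → 51,638
  Less rehabilitation credit 18,000 → 33,638

Book-profits minimum tax:
  Adjusted income: 238,800 + 13,700 + 11,500 = 264,000
  Less exemption 112,000 → base 152,000
  152,000 × 27% = 41,040

41,040 > 33,638, so the book-profits minimum tax is the binding amount.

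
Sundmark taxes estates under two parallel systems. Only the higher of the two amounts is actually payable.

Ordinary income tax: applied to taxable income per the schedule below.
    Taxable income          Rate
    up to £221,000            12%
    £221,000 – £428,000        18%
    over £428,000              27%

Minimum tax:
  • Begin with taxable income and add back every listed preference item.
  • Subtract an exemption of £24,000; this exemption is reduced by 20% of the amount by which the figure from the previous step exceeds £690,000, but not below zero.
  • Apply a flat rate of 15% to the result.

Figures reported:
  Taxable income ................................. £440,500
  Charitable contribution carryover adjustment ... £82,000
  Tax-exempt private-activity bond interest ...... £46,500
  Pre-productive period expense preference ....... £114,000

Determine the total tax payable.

£98,850

Minimum tax:
  Adjusted income: £440,500 + £82,000 + £46,500 + £114,000 = £683,000
  Exemption: £683,000 ≤ £690,000, so full £24,000 applies
  Base: £683,000 − £24,000 = £659,000
  £659,000 × 15% = £98,850

Ordinary income tax:
  £221,000 × 12% = £26,520
  £207,000 × 18% = £37,260
  £12,500 × 27% = £3,375
  → £67,155

£98,850 > £67,155, so the minimum tax is the binding amount.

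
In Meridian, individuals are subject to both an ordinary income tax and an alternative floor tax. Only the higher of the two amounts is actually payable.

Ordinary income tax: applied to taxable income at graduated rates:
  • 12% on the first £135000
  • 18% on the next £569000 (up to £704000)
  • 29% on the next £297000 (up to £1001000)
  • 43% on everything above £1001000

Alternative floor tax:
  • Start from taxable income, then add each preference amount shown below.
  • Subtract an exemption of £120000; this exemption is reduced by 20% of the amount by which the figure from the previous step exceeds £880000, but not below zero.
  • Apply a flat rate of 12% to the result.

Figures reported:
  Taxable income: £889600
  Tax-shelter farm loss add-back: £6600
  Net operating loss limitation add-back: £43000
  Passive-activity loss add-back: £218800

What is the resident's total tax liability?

£172444

Alternative floor tax:
  Adjusted income: £889600 + £6600 + £43000 + £218800 = £1158000
  Exemption: £120000 − 20% × (£1158000 − £880000) = £120000 − £55600 = £64400
  Base: £1158000 − £64400 = £1093600
  £1093600 × 12% = £131232

Ordinary income tax:
  £135000 × 12% = £16200
  £569000 × 18% = £102420
  £185600 × 29% = £53824
  → £172444

£172444 > £131232, so the ordinary income tax governs.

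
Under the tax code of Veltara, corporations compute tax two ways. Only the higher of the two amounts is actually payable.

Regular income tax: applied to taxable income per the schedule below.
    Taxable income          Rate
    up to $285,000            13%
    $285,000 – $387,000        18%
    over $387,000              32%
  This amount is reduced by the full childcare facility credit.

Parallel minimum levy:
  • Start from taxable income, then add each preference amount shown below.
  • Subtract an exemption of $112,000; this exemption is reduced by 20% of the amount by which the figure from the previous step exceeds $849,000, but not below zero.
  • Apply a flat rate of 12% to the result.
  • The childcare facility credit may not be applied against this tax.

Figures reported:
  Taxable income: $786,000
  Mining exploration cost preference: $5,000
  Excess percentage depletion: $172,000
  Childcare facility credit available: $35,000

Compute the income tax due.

$148,090

Regular income tax:
  $285,000 × 13% = $37,050
  $102,000 × 18% = $18,360
  $399,000 × 32% = $127,680
  → $183,090
  Less childcare facility credit $35,000 → $148,090

Parallel minimum levy:
  Adjusted income: $786,000 + $5,000 + $172,000 = $963,000
  Exemption: $112,000 − 20% × ($963,000 − $849,000) = $112,000 − $22,800 = $89,200
  Base: $963,000 − $89,200 = $873,800
  $873,800 × 12% = $104,856

$148,090 > $104,856, so the regular income tax governs.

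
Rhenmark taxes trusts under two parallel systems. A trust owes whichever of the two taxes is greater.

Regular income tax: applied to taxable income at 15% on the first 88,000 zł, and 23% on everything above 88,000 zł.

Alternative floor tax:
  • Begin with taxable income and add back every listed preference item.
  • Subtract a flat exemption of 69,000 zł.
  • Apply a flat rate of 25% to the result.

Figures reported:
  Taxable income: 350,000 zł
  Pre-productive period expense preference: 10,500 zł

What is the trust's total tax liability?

Alternative floor tax:
  Adjusted income: 350,000 zł + 10,500 zł = 360,500 zł
  Less exemption 69,000 zł → base 291,500 zł
  291,500 zł × 25% = 72,875 zł

Regular income tax:
  88,000 zł × 15% = 13,200 zł
  262,000 zł × 23% = 60,260 zł
  → 73,460 zł

73,460 zł > 72,875 zł, so the regular income tax governs.

73,460 zł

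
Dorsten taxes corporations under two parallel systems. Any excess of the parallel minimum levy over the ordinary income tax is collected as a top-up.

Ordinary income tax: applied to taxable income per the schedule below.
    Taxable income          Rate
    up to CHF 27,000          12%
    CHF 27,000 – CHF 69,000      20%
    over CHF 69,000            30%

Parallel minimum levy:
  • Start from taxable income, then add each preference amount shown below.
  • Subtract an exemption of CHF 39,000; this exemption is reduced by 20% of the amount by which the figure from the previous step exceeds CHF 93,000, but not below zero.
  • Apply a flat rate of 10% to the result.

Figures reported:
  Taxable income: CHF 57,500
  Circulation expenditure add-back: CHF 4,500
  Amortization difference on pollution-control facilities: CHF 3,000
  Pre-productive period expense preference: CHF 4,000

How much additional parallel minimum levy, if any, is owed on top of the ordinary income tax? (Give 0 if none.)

Ordinary income tax:
  CHF 27,000 × 12% = CHF 3,240
  CHF 30,500 × 20% = CHF 6,100
  → CHF 9,340

Parallel minimum levy:
  Adjusted income: CHF 57,500 + CHF 4,500 + CHF 3,000 + CHF 4,000 = CHF 69,000
  Exemption: CHF 69,000 ≤ CHF 93,000, so full CHF 39,000 applies
  Base: CHF 69,000 − CHF 39,000 = CHF 30,000
  CHF 30,000 × 10% = CHF 3,000

CHF 3,000 ≤ CHF 9,340, so no add-on is due.

CHF 0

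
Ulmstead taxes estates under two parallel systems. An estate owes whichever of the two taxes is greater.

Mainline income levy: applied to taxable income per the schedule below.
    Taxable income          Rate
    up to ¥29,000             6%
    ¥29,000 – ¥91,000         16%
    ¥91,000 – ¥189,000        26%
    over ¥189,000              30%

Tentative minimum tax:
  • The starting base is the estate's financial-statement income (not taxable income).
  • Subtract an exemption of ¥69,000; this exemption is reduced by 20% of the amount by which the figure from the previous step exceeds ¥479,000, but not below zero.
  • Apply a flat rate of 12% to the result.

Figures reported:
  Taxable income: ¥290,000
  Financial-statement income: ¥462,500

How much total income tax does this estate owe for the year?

Tentative minimum tax:
  Base (financial-statement income): ¥462,500
  Exemption: ¥462,500 ≤ ¥479,000, so full ¥69,000 applies
  Base: ¥462,500 − ¥69,000 = ¥393,500
  ¥393,500 × 12% = ¥47,220

Mainline income levy:
  ¥29,000 × 6% = ¥1,740
  ¥62,000 × 16% = ¥9,920
  ¥98,000 × 26% = ¥25,480
  ¥101,000 × 30% = ¥30,300
  → ¥67,440

¥67,440 > ¥47,220, so the mainline income levy governs.

¥67,440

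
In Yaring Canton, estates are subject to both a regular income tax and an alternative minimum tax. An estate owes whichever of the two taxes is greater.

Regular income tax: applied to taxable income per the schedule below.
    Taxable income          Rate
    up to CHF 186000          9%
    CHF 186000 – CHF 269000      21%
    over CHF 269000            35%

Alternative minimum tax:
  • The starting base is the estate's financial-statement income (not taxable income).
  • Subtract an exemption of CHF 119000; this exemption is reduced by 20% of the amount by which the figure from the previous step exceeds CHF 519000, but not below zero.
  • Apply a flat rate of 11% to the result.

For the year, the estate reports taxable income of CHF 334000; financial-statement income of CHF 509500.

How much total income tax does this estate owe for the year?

CHF 56920

Alternative minimum tax:
  Base (financial-statement income): CHF 509500
  Exemption: CHF 509500 ≤ CHF 519000, so full CHF 119000 applies
  Base: CHF 509500 − CHF 119000 = CHF 390500
  CHF 390500 × 11% = CHF 42955

Regular income tax:
  CHF 186000 × 9% = CHF 16740
  CHF 83000 × 21% = CHF 17430
  CHF 65000 × 35% = CHF 22750
  → CHF 56920

CHF 56920 > CHF 42955, so the regular income tax governs.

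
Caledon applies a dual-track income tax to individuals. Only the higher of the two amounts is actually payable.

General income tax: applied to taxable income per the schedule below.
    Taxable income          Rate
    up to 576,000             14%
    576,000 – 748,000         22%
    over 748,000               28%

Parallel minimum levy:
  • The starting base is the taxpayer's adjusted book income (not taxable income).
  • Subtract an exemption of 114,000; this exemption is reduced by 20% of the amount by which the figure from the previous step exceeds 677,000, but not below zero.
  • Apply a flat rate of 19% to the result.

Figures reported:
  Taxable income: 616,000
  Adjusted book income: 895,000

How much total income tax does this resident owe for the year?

General income tax:
  576,000 × 14% = 80,640
  40,000 × 22% = 8,800
  → 89,440

Parallel minimum levy:
  Base (adjusted book income): 895,000
  Exemption: 114,000 − 20% × (895,000 − 677,000) = 114,000 − 43,600 = 70,400
  Base: 895,000 − 70,400 = 824,600
  824,600 × 19% = 156,674

156,674 > 89,440, so the parallel minimum levy is the binding amount.

156,674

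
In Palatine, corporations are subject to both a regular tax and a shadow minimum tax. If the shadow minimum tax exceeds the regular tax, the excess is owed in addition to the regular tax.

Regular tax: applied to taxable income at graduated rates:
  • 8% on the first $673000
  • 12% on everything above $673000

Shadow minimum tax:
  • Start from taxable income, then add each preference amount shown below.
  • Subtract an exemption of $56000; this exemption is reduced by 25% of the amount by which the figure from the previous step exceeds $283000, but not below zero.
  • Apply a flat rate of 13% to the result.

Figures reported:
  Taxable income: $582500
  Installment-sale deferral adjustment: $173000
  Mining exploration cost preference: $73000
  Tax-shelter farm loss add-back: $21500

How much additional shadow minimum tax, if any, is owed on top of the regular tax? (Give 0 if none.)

$63900

Regular tax:
  $582500 × 8% = $46600

Shadow minimum tax:
  Adjusted income: $582500 + $173000 + $73000 + $21500 = $850000
  Exemption: 25% × ($850000 − $283000) = $141750 ≥ $56000, so the exemption is fully phased out
  Base: $850000 − $0 = $850000
  $850000 × 13% = $110500

Excess of shadow minimum tax over regular tax: $110500 − $46600 = $63900.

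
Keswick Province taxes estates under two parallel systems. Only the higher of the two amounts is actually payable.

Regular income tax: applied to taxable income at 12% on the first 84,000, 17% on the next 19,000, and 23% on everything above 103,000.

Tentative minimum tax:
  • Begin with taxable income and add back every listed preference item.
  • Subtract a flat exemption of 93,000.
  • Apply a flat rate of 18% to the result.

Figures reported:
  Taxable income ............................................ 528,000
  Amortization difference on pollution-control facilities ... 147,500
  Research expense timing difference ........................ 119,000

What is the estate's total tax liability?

126,270

Regular income tax:
  84,000 × 12% = 10,080
  19,000 × 17% = 3,230
  425,000 × 23% = 97,750
  → 111,060

Tentative minimum tax:
  Adjusted income: 528,000 + 147,500 + 119,000 = 794,500
  Less exemption 93,000 → base 701,500
  701,500 × 18% = 126,270

126,270 > 111,060, so the tentative minimum tax is the binding amount.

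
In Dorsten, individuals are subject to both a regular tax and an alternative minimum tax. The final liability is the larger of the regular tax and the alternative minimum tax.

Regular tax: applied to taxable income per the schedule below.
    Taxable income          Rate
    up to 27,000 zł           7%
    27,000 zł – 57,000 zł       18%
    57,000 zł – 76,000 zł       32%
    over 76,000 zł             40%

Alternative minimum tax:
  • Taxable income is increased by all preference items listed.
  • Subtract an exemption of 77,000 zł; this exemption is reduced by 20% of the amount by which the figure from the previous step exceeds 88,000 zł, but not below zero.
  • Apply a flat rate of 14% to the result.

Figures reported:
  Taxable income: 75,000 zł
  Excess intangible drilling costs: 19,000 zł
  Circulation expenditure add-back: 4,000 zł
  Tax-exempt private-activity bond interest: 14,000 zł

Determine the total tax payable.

Regular tax:
  27,000 zł × 7% = 1,890 zł
  30,000 zł × 18% = 5,400 zł
  18,000 zł × 32% = 5,760 zł
  → 13,050 zł

Alternative minimum tax:
  Adjusted income: 75,000 zł + 19,000 zł + 4,000 zł + 14,000 zł = 112,000 zł
  Exemption: 77,000 zł − 20% × (112,000 zł − 88,000 zł) = 77,000 zł − 4,800 zł = 72,200 zł
  Base: 112,000 zł − 72,200 zł = 39,800 zł
  39,800 zł × 14% = 5,572 zł

13,050 zł > 5,572 zł, so the regular tax governs.

13,050 zł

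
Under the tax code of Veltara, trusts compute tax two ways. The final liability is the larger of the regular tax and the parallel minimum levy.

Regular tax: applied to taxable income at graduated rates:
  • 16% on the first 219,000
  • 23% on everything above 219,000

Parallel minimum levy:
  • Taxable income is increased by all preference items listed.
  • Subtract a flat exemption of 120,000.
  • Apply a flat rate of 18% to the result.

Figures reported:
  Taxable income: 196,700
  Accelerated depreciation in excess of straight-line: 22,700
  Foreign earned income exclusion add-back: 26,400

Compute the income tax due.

Regular tax:
  196,700 × 16% = 31,472

Parallel minimum levy:
  Adjusted income: 196,700 + 22,700 + 26,400 = 245,800
  Less exemption 120,000 → base 125,800
  125,800 × 18% = 22,644

31,472 > 22,644, so the regular tax governs.

31,472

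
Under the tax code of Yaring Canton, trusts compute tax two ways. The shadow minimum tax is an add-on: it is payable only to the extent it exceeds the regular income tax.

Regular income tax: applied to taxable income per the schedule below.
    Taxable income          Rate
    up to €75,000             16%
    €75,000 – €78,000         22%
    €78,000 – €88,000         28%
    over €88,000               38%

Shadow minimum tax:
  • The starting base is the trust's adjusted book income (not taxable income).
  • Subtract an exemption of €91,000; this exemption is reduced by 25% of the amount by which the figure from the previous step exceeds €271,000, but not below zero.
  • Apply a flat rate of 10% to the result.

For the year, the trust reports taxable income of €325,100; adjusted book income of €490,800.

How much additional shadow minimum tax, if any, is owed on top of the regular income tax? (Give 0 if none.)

€0

Shadow minimum tax:
  Base (adjusted book income): €490,800
  Exemption: €91,000 − 25% × (€490,800 − €271,000) = €91,000 − €54,950 = €36,050
  Base: €490,800 − €36,050 = €454,750
  €454,750 × 10% = €45,475

Regular income tax:
  €75,000 × 16% = €12,000
  €3,000 × 22% = €660
  €10,000 × 28% = €2,800
  €237,100 × 38% = €90,098
  → €105,558

€45,475 ≤ €105,558, so no add-on is due.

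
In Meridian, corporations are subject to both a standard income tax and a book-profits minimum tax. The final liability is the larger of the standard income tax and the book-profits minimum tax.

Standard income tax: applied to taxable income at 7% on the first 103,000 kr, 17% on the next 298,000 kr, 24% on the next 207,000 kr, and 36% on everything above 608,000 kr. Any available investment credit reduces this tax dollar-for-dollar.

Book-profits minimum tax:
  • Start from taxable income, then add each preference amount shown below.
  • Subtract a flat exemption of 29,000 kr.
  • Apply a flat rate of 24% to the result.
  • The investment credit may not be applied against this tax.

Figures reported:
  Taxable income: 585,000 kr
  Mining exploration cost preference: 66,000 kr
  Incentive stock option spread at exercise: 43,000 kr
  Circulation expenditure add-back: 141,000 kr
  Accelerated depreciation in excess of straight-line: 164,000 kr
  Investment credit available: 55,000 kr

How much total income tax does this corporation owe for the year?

Book-profits minimum tax:
  Adjusted income: 585,000 kr + 66,000 kr + 43,000 kr + 141,000 kr + 164,000 kr = 999,000 kr
  Less exemption 29,000 kr → base 970,000 kr
  970,000 kr × 24% = 232,800 kr

Standard income tax:
  103,000 kr × 7% = 7,210 kr
  298,000 kr × 17% = 50,660 kr
  184,000 kr × 24% = 44,160 kr
  → 102,030 kr
  Less investment credit 55,000 kr → 47,030 kr

232,800 kr > 47,030 kr, so the book-profits minimum tax is the binding amount.

232,800 kr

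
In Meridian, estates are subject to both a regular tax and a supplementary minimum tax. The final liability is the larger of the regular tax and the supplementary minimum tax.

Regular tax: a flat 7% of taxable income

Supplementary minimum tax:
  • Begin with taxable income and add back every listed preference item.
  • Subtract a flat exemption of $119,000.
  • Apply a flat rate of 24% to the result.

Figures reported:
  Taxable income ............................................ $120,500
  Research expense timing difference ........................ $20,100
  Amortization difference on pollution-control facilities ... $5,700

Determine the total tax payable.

$8,435

Regular tax:
  $120,500 × 7% = $8,435

Supplementary minimum tax:
  Adjusted income: $120,500 + $20,100 + $5,700 = $146,300
  Less exemption $119,000 → base $27,300
  $27,300 × 24% = $6,552

$8,435 > $6,552, so the regular tax governs.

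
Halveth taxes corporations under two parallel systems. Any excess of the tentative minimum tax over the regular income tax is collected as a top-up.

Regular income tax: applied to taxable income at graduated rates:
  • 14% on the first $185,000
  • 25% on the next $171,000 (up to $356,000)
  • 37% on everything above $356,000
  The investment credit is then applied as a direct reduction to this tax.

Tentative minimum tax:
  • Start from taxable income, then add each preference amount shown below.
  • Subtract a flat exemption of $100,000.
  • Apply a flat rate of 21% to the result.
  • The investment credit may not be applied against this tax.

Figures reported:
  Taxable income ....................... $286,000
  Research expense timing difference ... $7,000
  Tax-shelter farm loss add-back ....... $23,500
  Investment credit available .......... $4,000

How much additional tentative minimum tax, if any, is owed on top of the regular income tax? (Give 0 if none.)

$0

Regular income tax:
  $185,000 × 14% = $25,900
  $101,000 × 25% = $25,250
  → $51,150
  Less investment credit $4,000 → $47,150

Tentative minimum tax:
  Adjusted income: $286,000 + $7,000 + $23,500 = $316,500
  Less exemption $100,000 → base $216,500
  $216,500 × 21% = $45,465

$45,465 ≤ $47,150, so no add-on is due.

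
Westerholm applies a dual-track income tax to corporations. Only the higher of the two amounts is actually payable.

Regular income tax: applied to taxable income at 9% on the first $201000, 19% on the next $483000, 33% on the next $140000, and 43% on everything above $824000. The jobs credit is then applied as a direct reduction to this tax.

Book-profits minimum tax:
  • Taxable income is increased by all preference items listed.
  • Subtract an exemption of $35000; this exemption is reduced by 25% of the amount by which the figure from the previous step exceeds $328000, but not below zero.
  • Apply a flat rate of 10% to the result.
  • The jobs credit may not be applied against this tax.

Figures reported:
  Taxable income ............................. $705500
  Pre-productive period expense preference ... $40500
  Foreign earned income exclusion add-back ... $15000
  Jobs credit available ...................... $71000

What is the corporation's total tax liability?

Book-profits minimum tax:
  Adjusted income: $705500 + $40500 + $15000 = $761000
  Exemption: 25% × ($761000 − $328000) = $108250 ≥ $35000, so the exemption is fully phased out
  Base: $761000 − $0 = $761000
  $761000 × 10% = $76100

Regular income tax:
  $201000 × 9% = $18090
  $483000 × 19% = $91770
  $21500 × 33% = $7095
  → $116955
  Less jobs credit $71000 → $45955

$76100 > $45955, so the book-profits minimum tax is the binding amount.

$76100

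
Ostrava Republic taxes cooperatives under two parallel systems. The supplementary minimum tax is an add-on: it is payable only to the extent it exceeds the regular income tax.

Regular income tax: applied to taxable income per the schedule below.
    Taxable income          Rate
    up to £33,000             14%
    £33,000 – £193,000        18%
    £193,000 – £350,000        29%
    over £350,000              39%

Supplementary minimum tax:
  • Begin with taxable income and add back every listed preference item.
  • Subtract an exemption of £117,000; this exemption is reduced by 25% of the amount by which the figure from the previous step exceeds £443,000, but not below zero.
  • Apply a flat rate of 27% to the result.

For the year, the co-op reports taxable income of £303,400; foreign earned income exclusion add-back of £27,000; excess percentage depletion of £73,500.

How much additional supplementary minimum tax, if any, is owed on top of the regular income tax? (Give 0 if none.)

£12,027

Regular income tax:
  £33,000 × 14% = £4,620
  £160,000 × 18% = £28,800
  £110,400 × 29% = £32,016
  → £65,436

Supplementary minimum tax:
  Adjusted income: £303,400 + £27,000 + £73,500 = £403,900
  Exemption: £403,900 ≤ £443,000, so full £117,000 applies
  Base: £403,900 − £117,000 = £286,900
  £286,900 × 27% = £77,463

Excess of supplementary minimum tax over regular income tax: £77,463 − £65,436 = £12,027.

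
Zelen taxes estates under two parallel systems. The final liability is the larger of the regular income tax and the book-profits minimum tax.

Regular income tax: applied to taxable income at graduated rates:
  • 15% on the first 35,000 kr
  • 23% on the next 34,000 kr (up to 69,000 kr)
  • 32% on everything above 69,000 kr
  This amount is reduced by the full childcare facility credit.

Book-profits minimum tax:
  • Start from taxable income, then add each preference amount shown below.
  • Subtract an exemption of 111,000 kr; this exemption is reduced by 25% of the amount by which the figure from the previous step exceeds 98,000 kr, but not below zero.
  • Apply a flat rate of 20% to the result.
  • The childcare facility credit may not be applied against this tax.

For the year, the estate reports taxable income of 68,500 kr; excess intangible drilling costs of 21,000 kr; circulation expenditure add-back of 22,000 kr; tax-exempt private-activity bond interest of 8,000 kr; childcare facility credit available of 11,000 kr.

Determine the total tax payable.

Book-profits minimum tax:
  Adjusted income: 68,500 kr + 21,000 kr + 22,000 kr + 8,000 kr = 119,500 kr
  Exemption: 111,000 kr − 25% × (119,500 kr − 98,000 kr) = 111,000 kr − 5,375 kr = 105,625 kr
  Base: 119,500 kr − 105,625 kr = 13,875 kr
  13,875 kr × 20% = 2,775 kr

Regular income tax:
  35,000 kr × 15% = 5,250 kr
  33,500 kr × 23% = 7,705 kr
  → 12,955 kr
  Less childcare facility credit 11,000 kr → 1,955 kr

2,775 kr > 1,955 kr, so the book-profits minimum tax is the binding amount.

2,775 kr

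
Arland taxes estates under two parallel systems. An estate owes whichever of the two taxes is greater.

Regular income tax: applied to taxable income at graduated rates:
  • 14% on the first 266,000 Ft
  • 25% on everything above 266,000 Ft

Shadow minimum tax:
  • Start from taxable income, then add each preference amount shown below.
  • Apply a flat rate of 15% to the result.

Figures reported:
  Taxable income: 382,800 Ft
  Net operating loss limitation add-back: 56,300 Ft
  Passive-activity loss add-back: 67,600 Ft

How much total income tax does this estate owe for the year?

76,005 Ft

Shadow minimum tax:
  Adjusted income: 382,800 Ft + 56,300 Ft + 67,600 Ft = 506,700 Ft
  506,700 Ft × 15% = 76,005 Ft

Regular income tax:
  266,000 Ft × 14% = 37,240 Ft
  116,800 Ft × 25% = 29,200 Ft
  → 66,440 Ft

76,005 Ft > 66,440 Ft, so the shadow minimum tax is the binding amount.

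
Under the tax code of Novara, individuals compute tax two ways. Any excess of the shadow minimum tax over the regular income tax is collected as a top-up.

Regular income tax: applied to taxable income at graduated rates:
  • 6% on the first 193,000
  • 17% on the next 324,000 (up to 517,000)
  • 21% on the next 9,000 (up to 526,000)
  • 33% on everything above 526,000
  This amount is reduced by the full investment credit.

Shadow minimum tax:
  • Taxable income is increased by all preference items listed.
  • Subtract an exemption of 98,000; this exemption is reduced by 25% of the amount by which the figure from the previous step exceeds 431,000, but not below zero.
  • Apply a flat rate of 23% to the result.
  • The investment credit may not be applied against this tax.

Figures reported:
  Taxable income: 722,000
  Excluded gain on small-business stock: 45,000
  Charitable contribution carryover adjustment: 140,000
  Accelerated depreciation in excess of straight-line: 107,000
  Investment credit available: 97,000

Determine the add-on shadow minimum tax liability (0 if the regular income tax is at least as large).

196,990

Regular income tax:
  193,000 × 6% = 11,580
  324,000 × 17% = 55,080
  9,000 × 21% = 1,890
  196,000 × 33% = 64,680
  → 133,230
  Less investment credit 97,000 → 36,230

Shadow minimum tax:
  Adjusted income: 722,000 + 45,000 + 140,000 + 107,000 = 1,014,000
  Exemption: 25% × (1,014,000 − 431,000) = 145,750 ≥ 98,000, so the exemption is fully phased out
  Base: 1,014,000 − 0 = 1,014,000
  1,014,000 × 23% = 233,220

Excess of shadow minimum tax over regular income tax: 233,220 − 36,230 = 196,990.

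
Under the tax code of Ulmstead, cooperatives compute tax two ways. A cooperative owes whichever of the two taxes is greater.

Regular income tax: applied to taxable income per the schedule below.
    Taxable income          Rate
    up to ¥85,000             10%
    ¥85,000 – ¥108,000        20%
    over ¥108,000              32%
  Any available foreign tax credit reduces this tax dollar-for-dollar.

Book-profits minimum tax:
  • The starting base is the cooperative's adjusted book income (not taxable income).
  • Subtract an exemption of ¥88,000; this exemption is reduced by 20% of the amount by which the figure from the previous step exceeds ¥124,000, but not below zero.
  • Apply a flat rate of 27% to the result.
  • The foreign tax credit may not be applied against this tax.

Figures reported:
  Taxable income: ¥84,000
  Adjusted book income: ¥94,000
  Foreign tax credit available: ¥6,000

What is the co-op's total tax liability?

¥2,400

Book-profits minimum tax:
  Base (adjusted book income): ¥94,000
  Exemption: ¥94,000 ≤ ¥124,000, so full ¥88,000 applies
  Base: ¥94,000 − ¥88,000 = ¥6,000
  ¥6,000 × 27% = ¥1,620

Regular income tax:
  ¥84,000 × 10% = ¥8,400
  Less foreign tax credit ¥6,000 → ¥2,400

¥2,400 > ¥1,620, so the regular income tax governs.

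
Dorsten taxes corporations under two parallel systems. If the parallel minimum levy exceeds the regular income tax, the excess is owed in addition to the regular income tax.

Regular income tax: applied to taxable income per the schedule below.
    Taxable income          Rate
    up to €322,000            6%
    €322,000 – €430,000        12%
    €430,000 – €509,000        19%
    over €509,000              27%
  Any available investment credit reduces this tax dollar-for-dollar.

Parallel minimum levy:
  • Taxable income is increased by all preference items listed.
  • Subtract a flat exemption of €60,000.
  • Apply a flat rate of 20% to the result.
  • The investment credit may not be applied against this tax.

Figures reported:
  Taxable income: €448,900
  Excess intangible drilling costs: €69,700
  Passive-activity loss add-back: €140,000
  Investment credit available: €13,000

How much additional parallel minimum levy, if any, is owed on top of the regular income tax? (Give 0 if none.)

€96,849

Regular income tax:
  €322,000 × 6% = €19,320
  €108,000 × 12% = €12,960
  €18,900 × 19% = €3,591
  → €35,871
  Less investment credit €13,000 → €22,871

Parallel minimum levy:
  Adjusted income: €448,900 + €69,700 + €140,000 = €658,600
  Less exemption €60,000 → base €598,600
  €598,600 × 20% = €119,720

Excess of parallel minimum levy over regular income tax: €119,720 − €22,871 = €96,849.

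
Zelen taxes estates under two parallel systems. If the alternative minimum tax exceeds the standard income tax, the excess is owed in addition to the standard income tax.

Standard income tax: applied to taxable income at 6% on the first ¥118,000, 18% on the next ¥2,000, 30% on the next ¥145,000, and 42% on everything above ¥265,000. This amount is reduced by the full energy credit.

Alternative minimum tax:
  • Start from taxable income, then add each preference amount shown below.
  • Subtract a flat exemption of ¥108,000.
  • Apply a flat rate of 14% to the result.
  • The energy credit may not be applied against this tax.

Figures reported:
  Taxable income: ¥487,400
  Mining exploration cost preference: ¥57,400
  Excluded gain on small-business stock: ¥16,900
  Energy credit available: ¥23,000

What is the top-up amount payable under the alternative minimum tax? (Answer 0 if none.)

¥0

Standard income tax:
  ¥118,000 × 6% = ¥7,080
  ¥2,000 × 18% = ¥360
  ¥145,000 × 30% = ¥43,500
  ¥222,400 × 42% = ¥93,408
  → ¥144,348
  Less energy credit ¥23,000 → ¥121,348

Alternative minimum tax:
  Adjusted income: ¥487,400 + ¥57,400 + ¥16,900 = ¥561,700
  Less exemption ¥108,000 → base ¥453,700
  ¥453,700 × 14% = ¥63,518

¥63,518 ≤ ¥121,348, so no add-on is due.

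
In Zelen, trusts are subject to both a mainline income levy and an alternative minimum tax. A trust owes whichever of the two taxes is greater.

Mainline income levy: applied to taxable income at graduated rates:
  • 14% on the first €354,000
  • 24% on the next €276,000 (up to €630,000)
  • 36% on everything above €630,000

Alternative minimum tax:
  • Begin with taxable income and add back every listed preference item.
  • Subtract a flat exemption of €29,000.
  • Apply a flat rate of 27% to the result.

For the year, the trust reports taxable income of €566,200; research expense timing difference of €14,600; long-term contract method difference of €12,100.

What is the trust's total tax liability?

Alternative minimum tax:
  Adjusted income: €566,200 + €14,600 + €12,100 = €592,900
  Less exemption €29,000 → base €563,900
  €563,900 × 27% = €152,253

Mainline income levy:
  €354,000 × 14% = €49,560
  €212,200 × 24% = €50,928
  → €100,488

€152,253 > €100,488, so the alternative minimum tax is the binding amount.

€152,253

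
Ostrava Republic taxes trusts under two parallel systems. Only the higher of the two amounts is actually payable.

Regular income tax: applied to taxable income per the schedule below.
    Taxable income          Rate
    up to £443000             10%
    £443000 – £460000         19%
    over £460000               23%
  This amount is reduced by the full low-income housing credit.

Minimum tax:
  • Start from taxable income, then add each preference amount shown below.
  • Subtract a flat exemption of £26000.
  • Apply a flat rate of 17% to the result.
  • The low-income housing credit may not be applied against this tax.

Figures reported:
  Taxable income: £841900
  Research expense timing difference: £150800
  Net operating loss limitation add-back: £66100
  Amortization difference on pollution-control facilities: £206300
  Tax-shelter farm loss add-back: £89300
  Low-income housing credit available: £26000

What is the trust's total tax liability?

Minimum tax:
  Adjusted income: £841900 + £150800 + £66100 + £206300 + £89300 = £1354400
  Less exemption £26000 → base £1328400
  £1328400 × 17% = £225828

Regular income tax:
  £443000 × 10% = £44300
  £17000 × 19% = £3230
  £381900 × 23% = £87837
  → £135367
  Less low-income housing credit £26000 → £109367

£225828 > £109367, so the minimum tax is the binding amount.

£225828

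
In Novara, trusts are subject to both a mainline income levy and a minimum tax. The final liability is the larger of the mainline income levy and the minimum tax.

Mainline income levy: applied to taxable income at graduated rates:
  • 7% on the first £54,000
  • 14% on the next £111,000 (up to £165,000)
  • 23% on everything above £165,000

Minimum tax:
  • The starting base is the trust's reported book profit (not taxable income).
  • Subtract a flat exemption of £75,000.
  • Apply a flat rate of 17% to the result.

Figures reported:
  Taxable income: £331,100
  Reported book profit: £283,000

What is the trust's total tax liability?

Minimum tax:
  Base (reported book profit): £283,000
  Less exemption £75,000 → base £208,000
  £208,000 × 17% = £35,360

Mainline income levy:
  £54,000 × 7% = £3,780
  £111,000 × 14% = £15,540
  £166,100 × 23% = £38,203
  → £57,523

£57,523 > £35,360, so the mainline income levy governs.

£57,523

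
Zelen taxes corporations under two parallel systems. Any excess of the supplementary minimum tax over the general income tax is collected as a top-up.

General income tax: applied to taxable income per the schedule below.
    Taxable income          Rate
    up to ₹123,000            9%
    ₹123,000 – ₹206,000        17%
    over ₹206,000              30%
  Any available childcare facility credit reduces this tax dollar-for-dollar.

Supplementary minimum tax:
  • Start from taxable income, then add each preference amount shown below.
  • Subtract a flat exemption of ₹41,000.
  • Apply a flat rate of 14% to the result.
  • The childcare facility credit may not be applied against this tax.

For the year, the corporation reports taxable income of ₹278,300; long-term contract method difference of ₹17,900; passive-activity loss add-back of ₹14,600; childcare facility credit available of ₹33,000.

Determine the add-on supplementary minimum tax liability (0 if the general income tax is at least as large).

General income tax:
  ₹123,000 × 9% = ₹11,070
  ₹83,000 × 17% = ₹14,110
  ₹72,300 × 30% = ₹21,690
  → ₹46,870
  Less childcare facility credit ₹33,000 → ₹13,870

Supplementary minimum tax:
  Adjusted income: ₹278,300 + ₹17,900 + ₹14,600 = ₹310,800
  Less exemption ₹41,000 → base ₹269,800
  ₹269,800 × 14% = ₹37,772

Excess of supplementary minimum tax over general income tax: ₹37,772 − ₹13,870 = ₹23,902.

₹23,902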